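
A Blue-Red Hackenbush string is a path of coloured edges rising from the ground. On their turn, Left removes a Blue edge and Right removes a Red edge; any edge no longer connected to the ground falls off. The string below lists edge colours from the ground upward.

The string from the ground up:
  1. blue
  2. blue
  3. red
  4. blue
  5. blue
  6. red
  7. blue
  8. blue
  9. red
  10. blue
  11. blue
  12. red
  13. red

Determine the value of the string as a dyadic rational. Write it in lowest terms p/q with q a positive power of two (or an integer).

Build value(s[:k]) for k = 1..13, string s = blue blue red blue blue red blue blue red blue blue red red.
step 1: add blue to get b; options L={ 0 } R={  } = 1
step 2: add blue to get bb; options L={ 0; 1 } R={  } = 2
step 3: add red to get bbr; options L={ 0; 1 } R={ 2 } = 3/2
step 4: add blue to get bbrb; options L={ 0; 1; 3/2 } R={ 2 } = 7/4
step 5: add blue to get bbrbb; options L={ 0; 1; 3/2; 7/4 } R={ 2 } = 15/8
step 6: add red to get bbrbbr; options L={ 0; 1; 3/2; 7/4 } R={ 15/8; 2 } = 29/16
step 7: add blue to get bbrbbrb; options L={ 0; 1; 3/2; 7/4; 29/16 } R={ 15/8; 2 } = 59/32
step 8: add blue to get bbrbbrbb; options L={ 0; 1; 3/2; 7/4; 29/16; 59/32 } R={ 15/8; 2 } = 119/64
step 9: add red to get bbrbbrbbr; options L={ 0; 1; 3/2; 7/4; 29/16; 59/32 } R={ 119/64; 15/8; 2 } = 237/128
step 10: add blue to get bbrbbrbbrb; options L={ 0; 1; 3/2; 7/4; 29/16; 59/32; 237/128 } R={ 119/64; 15/8; 2 } = 475/256
step 11: add blue to get bbrbbrbbrbb; options L={ 0; 1; 3/2; 7/4; 29/16; 59/32; 237/128; 475/256 } R={ 119/64; 15/8; 2 } = 951/512
step 12: add red to get bbrbbrbbrbbr; options L={ 0; 1; 3/2; 7/4; 29/16; 59/32; 237/128; 475/256 } R={ 951/512; 119/64; 15/8; 2 } = 1901/1024
step 13: add red to get bbrbbrbbrbbrr; options L={ 0; 1; 3/2; 7/4; 29/16; 59/32; 237/128; 475/256 } R={ 1901/1024; 951/512; 119/64; 15/8; 2 } = 3801/2048

3801/2048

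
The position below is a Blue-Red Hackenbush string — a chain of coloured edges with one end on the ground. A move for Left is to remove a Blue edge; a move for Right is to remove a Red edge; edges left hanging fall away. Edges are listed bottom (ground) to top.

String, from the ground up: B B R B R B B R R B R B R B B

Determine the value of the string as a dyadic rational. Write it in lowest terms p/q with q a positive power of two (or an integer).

13911/8192

step 1: add B to get B; options L={ 0 } R={  } gives 1
step 2: add B to get BB; options L={ 0,1 } R={  } gives 2
step 3: add R to get BBR; options L={ 0,1 } R={ 2 } gives 3/2
step 4: add B to get BBRB; options L={ 0,1,3/2 } R={ 2 } gives 7/4
step 5: add R to get BBRBR; options L={ 0,1,3/2 } R={ 7/4,2 } gives 13/8
step 6: add B to get BBRBRB; options L={ 0,1,3/2,13/8 } R={ 7/4,2 } gives 27/16
step 7: add B to get BBRBRBB; options L={ 0,1,3/2,13/8,27/16 } R={ 7/4,2 } gives 55/32
step 8: add R to get BBRBRBBR; options L={ 0,1,3/2,13/8,27/16 } R={ 55/32,7/4,2 } gives 109/64
step 9: add R to get BBRBRBBRR; options L={ 0,1,3/2,13/8,27/16 } R={ 109/64,55/32,7/4,2 } gives 217/128
step 10: add B to get BBRBRBBRRB; options L={ 0,1,3/2,13/8,27/16,217/128 } R={ 109/64,55/32,7/4,2 } gives 435/256
step 11: add R to get BBRBRBBRRBR; options L={ 0,1,3/2,13/8,27/16,217/128 } R={ 435/256,109/64,55/32,7/4,2 } gives 869/512
step 12: add B to get BBRBRBBRRBRB; options L={ 0,1,3/2,13/8,27/16,217/128,869/512 } R={ 435/256,109/64,55/32,7/4,2 } gives 1739/1024
step 13: add R to get BBRBRBBRRBRBR; options L={ 0,1,3/2,13/8,27/16,217/128,869/512 } R={ 1739/1024,435/256,109/64,55/32,7/4,2 } gives 3477/2048
step 14: add B to get BBRBRBBRRBRBRB; options L={ 0,1,3/2,13/8,27/16,217/128,869/512,3477/2048 } R={ 1739/1024,435/256,109/64,55/32,7/4,2 } gives 6955/4096
step 15: add B to get BBRBRBBRRBRBRBB; options L={ 0,1,3/2,13/8,27/16,217/128,869/512,3477/2048,6955/4096 } R={ 1739/1024,435/256,109/64,55/32,7/4,2 } gives 13911/8192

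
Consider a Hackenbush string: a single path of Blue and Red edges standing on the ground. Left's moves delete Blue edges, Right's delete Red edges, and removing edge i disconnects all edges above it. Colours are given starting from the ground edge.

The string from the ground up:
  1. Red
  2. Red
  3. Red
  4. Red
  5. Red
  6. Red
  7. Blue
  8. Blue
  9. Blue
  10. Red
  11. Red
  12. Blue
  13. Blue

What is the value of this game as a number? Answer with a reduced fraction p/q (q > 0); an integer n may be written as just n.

-665/128

v_1 [R]  L=[∅]  R=[0]  so -1
v_2 [RR]  L=[∅]  R=[-1,0]  so -2
v_3 [RRR]  L=[∅]  R=[-2,-1,0]  so -3
v_4 [RRRR]  L=[∅]  R=[-3,-2,-1,0]  so -4
v_5 [RRRRR]  L=[∅]  R=[-4,-3,-2,-1,0]  so -5
v_6 [RRRRRR]  L=[∅]  R=[-5,-4,-3,-2,-1,0]  so -6
v_7 [RRRRRRB]  L=[-6]  R=[-5,-4,-3,-2,-1,0]  so -11/2
v_8 [RRRRRRBB]  L=[-6,-11/2]  R=[-5,-4,-3,-2,-1,0]  so -21/4
v_9 [RRRRRRBBB]  L=[-6,-11/2,-21/4]  R=[-5,-4,-3,-2,-1,0]  so -41/8
v_10 [RRRRRRBBBR]  L=[-6,-11/2,-21/4]  R=[-41/8,-5,-4,-3,-2,-1,0]  so -83/16
v_11 [RRRRRRBBBRR]  L=[-6,-11/2,-21/4]  R=[-83/16,-41/8,-5,-4,-3,-2,-1,0]  so -167/32
v_12 [RRRRRRBBBRRB]  L=[-6,-11/2,-21/4,-167/32]  R=[-83/16,-41/8,-5,-4,-3,-2,-1,0]  so -333/64
v_13 [RRRRRRBBBRRBB]  L=[-6,-11/2,-21/4,-167/32,-333/64]  R=[-83/16,-41/8,-5,-4,-3,-2,-1,0]  so -665/128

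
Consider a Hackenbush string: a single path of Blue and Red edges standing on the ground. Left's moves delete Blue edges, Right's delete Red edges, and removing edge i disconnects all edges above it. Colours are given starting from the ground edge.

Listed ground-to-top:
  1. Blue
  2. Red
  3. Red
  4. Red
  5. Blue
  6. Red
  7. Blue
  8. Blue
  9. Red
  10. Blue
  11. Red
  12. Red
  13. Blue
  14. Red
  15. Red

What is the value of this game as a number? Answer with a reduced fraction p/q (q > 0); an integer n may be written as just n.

Recurse on prefixes of the 15-edge string Blue Red Red Red Blue Red Blue Blue Red Blue Red Red Blue Red Red:
B: Left { 0 }, Right { (no moves) } => simplest 1
BR: Left { 0 }, Right { 1 } => simplest 1/2
BRR: Left { 0 }, Right { 1/2; 1 } => simplest 1/4
BRRR: Left { 0 }, Right { 1/4; 1/2; 1 } => simplest 1/8
BRRRB: Left { 0; 1/8 }, Right { 1/4; 1/2; 1 } => simplest 3/16
BRRRBR: Left { 0; 1/8 }, Right { 3/16; 1/4; 1/2; 1 } => simplest 5/32
BRRRBRB: Left { 0; 1/8; 5/32 }, Right { 3/16; 1/4; 1/2; 1 } => simplest 11/64
BRRRBRBB: Left { 0; 1/8; 5/32; 11/64 }, Right { 3/16; 1/4; 1/2; 1 } => simplest 23/128
BRRRBRBBR: Left { 0; 1/8; 5/32; 11/64 }, Right { 23/128; 3/16; 1/4; 1/2; 1 } => simplest 45/256
BRRRBRBBRB: Left { 0; 1/8; 5/32; 11/64; 45/256 }, Right { 23/128; 3/16; 1/4; 1/2; 1 } => simplest 91/512
BRRRBRBBRBR: Left { 0; 1/8; 5/32; 11/64; 45/256 }, Right { 91/512; 23/128; 3/16; 1/4; 1/2; 1 } => simplest 181/1024
BRRRBRBBRBRR: Left { 0; 1/8; 5/32; 11/64; 45/256 }, Right { 181/1024; 91/512; 23/128; 3/16; 1/4; 1/2; 1 } => simplest 361/2048
BRRRBRBBRBRRB: Left { 0; 1/8; 5/32; 11/64; 45/256; 361/2048 }, Right { 181/1024; 91/512; 23/128; 3/16; 1/4; 1/2; 1 } => simplest 723/4096
BRRRBRBBRBRRBR: Left { 0; 1/8; 5/32; 11/64; 45/256; 361/2048 }, Right { 723/4096; 181/1024; 91/512; 23/128; 3/16; 1/4; 1/2; 1 } => simplest 1445/8192
BRRRBRBBRBRRBRR: Left { 0; 1/8; 5/32; 11/64; 45/256; 361/2048 }, Right { 1445/8192; 723/4096; 181/1024; 91/512; 23/128; 3/16; 1/4; 1/2; 1 } => simplest 2889/16384

2889/16384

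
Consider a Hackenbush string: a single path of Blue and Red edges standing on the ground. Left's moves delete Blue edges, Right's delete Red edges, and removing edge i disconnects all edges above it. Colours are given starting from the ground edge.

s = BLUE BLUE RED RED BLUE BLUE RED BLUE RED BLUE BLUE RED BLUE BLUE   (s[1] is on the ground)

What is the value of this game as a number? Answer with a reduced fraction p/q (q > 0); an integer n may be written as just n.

5815/4096

Recurse on prefixes of the 14-edge string BLUE BLUE RED RED BLUE BLUE RED BLUE RED BLUE BLUE RED BLUE BLUE:
B: Left { 0 }, Right { — } so simplest 1
BB: Left { 0, 1 }, Right { — } so simplest 2
BBR: Left { 0, 1 }, Right { 2 } so simplest 3/2
BBRR: Left { 0, 1 }, Right { 3/2, 2 } so simplest 5/4
BBRRB: Left { 0, 1, 5/4 }, Right { 3/2, 2 } so simplest 11/8
BBRRBB: Left { 0, 1, 5/4, 11/8 }, Right { 3/2, 2 } so simplest 23/16
BBRRBBR: Left { 0, 1, 5/4, 11/8 }, Right { 23/16, 3/2, 2 } so simplest 45/32
BBRRBBRB: Left { 0, 1, 5/4, 11/8, 45/32 }, Right { 23/16, 3/2, 2 } so simplest 91/64
BBRRBBRBR: Left { 0, 1, 5/4, 11/8, 45/32 }, Right { 91/64, 23/16, 3/2, 2 } so simplest 181/128
BBRRBBRBRB: Left { 0, 1, 5/4, 11/8, 45/32, 181/128 }, Right { 91/64, 23/16, 3/2, 2 } so simplest 363/256
BBRRBBRBRBB: Left { 0, 1, 5/4, 11/8, 45/32, 181/128, 363/256 }, Right { 91/64, 23/16, 3/2, 2 } so simplest 727/512
BBRRBBRBRBBR: Left { 0, 1, 5/4, 11/8, 45/32, 181/128, 363/256 }, Right { 727/512, 91/64, 23/16, 3/2, 2 } so simplest 1453/1024
BBRRBBRBRBBRB: Left { 0, 1, 5/4, 11/8, 45/32, 181/128, 363/256, 1453/1024 }, Right { 727/512, 91/64, 23/16, 3/2, 2 } so simplest 2907/2048
BBRRBBRBRBBRBB: Left { 0, 1, 5/4, 11/8, 45/32, 181/128, 363/256, 1453/1024, 2907/2048 }, Right { 727/512, 91/64, 23/16, 3/2, 2 } so simplest 5815/4096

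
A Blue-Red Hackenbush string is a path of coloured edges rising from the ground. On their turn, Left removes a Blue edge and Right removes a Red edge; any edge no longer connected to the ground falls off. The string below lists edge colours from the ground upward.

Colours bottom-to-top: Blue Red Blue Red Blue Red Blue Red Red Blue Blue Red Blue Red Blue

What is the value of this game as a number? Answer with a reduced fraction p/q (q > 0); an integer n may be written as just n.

val(B) = { 0 | ∅ } => 1
val(BR) = { 0 | 1 } => 1/2
val(BRB) = { 0 1/2 | 1 } => 3/4
val(BRBR) = { 0 1/2 | 3/4 1 } => 5/8
val(BRBRB) = { 0 1/2 5/8 | 3/4 1 } => 11/16
val(BRBRBR) = { 0 1/2 5/8 | 11/16 3/4 1 } => 21/32
val(BRBRBRB) = { 0 1/2 5/8 21/32 | 11/16 3/4 1 } => 43/64
val(BRBRBRBR) = { 0 1/2 5/8 21/32 | 43/64 11/16 3/4 1 } => 85/128
val(BRBRBRBRR) = { 0 1/2 5/8 21/32 | 85/128 43/64 11/16 3/4 1 } => 169/256
val(BRBRBRBRRB) = { 0 1/2 5/8 21/32 169/256 | 85/128 43/64 11/16 3/4 1 } => 339/512
val(BRBRBRBRRBB) = { 0 1/2 5/8 21/32 169/256 339/512 | 85/128 43/64 11/16 3/4 1 } => 679/1024
val(BRBRBRBRRBBR) = { 0 1/2 5/8 21/32 169/256 339/512 | 679/1024 85/128 43/64 11/16 3/4 1 } => 1357/2048
val(BRBRBRBRRBBRB) = { 0 1/2 5/8 21/32 169/256 339/512 1357/2048 | 679/1024 85/128 43/64 11/16 3/4 1 } => 2715/4096
val(BRBRBRBRRBBRBR) = { 0 1/2 5/8 21/32 169/256 339/512 1357/2048 | 2715/4096 679/1024 85/128 43/64 11/16 3/4 1 } => 5429/8192
val(BRBRBRBRRBBRBRB) = { 0 1/2 5/8 21/32 169/256 339/512 1357/2048 5429/8192 | 2715/4096 679/1024 85/128 43/64 11/16 3/4 1 } => 10859/16384

10859/16384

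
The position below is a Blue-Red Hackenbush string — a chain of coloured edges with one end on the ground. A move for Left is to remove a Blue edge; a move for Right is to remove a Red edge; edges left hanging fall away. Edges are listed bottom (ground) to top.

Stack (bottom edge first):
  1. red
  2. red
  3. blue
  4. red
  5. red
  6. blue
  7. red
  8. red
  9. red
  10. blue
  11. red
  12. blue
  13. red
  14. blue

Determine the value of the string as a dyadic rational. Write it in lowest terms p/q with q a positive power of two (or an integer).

-7637/4096

Recurse on prefixes of the 14-edge string red red blue red red blue red red red blue red blue red blue:
edge 1 of 14 (red): { (no moves) | 0 } -> -1
edge 2 of 14 (red): { (no moves) | -1 0 } -> -2
edge 3 of 14 (blue): { -2 | -1 0 } -> -3/2
edge 4 of 14 (red): { -2 | -3/2 -1 0 } -> -7/4
edge 5 of 14 (red): { -2 | -7/4 -3/2 -1 0 } -> -15/8
edge 6 of 14 (blue): { -2 -15/8 | -7/4 -3/2 -1 0 } -> -29/16
edge 7 of 14 (red): { -2 -15/8 | -29/16 -7/4 -3/2 -1 0 } -> -59/32
edge 8 of 14 (red): { -2 -15/8 | -59/32 -29/16 -7/4 -3/2 -1 0 } -> -119/64
edge 9 of 14 (red): { -2 -15/8 | -119/64 -59/32 -29/16 -7/4 -3/2 -1 0 } -> -239/128
edge 10 of 14 (blue): { -2 -15/8 -239/128 | -119/64 -59/32 -29/16 -7/4 -3/2 -1 0 } -> -477/256
edge 11 of 14 (red): { -2 -15/8 -239/128 | -477/256 -119/64 -59/32 -29/16 -7/4 -3/2 -1 0 } -> -955/512
edge 12 of 14 (blue): { -2 -15/8 -239/128 -955/512 | -477/256 -119/64 -59/32 -29/16 -7/4 -3/2 -1 0 } -> -1909/1024
edge 13 of 14 (red): { -2 -15/8 -239/128 -955/512 | -1909/1024 -477/256 -119/64 -59/32 -29/16 -7/4 -3/2 -1 0 } -> -3819/2048
edge 14 of 14 (blue): { -2 -15/8 -239/128 -955/512 -3819/2048 | -1909/1024 -477/256 -119/64 -59/32 -29/16 -7/4 -3/2 -1 0 } -> -7637/4096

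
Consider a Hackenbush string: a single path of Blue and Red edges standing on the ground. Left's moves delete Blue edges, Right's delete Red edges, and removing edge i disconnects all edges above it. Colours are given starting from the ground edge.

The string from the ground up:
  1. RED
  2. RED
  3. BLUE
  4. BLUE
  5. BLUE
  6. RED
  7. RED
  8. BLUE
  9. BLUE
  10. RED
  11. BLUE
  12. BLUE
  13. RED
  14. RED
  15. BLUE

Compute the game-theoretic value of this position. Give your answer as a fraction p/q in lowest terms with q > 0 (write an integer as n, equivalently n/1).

-9805/8192

1 of 15 · R · max L −∞ · min R 0 so -1
2 of 15 · RR · max L −∞ · min R -1 so -2
3 of 15 · RRB · max L -2 · min R -1 so -3/2
4 of 15 · RRBB · max L -3/2 · min R -1 so -5/4
5 of 15 · RRBBB · max L -5/4 · min R -1 so -9/8
6 of 15 · RRBBBR · max L -5/4 · min R -9/8 so -19/16
7 of 15 · RRBBBRR · max L -5/4 · min R -19/16 so -39/32
8 of 15 · RRBBBRRB · max L -39/32 · min R -19/16 so -77/64
9 of 15 · RRBBBRRBB · max L -77/64 · min R -19/16 so -153/128
10 of 15 · RRBBBRRBBR · max L -77/64 · min R -153/128 so -307/256
11 of 15 · RRBBBRRBBRB · max L -307/256 · min R -153/128 so -613/512
12 of 15 · RRBBBRRBBRBB · max L -613/512 · min R -153/128 so -1225/1024
13 of 15 · RRBBBRRBBRBBR · max L -613/512 · min R -1225/1024 so -2451/2048
14 of 15 · RRBBBRRBBRBBRR · max L -613/512 · min R -2451/2048 so -4903/4096
15 of 15 · RRBBBRRBBRBBRRB · max L -4903/4096 · min R -2451/2048 so -9805/8192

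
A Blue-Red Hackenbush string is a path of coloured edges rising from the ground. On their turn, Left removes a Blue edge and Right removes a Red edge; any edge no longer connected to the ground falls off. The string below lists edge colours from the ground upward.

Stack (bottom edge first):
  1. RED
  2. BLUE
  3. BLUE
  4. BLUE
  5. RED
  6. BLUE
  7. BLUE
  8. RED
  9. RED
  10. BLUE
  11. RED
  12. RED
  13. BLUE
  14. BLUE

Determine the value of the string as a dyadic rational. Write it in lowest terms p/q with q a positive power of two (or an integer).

Recurse on prefixes of the 14-edge string RED BLUE BLUE BLUE RED BLUE BLUE RED RED BLUE RED RED BLUE BLUE:
R: Left { · }, Right { 0 } so simplest -1
RB: Left { -1 }, Right { 0 } so simplest -1/2
RBB: Left { -1, -1/2 }, Right { 0 } so simplest -1/4
RBBB: Left { -1, -1/2, -1/4 }, Right { 0 } so simplest -1/8
RBBBR: Left { -1, -1/2, -1/4 }, Right { -1/8, 0 } so simplest -3/16
RBBBRB: Left { -1, -1/2, -1/4, -3/16 }, Right { -1/8, 0 } so simplest -5/32
RBBBRBB: Left { -1, -1/2, -1/4, -3/16, -5/32 }, Right { -1/8, 0 } so simplest -9/64
RBBBRBBR: Left { -1, -1/2, -1/4, -3/16, -5/32 }, Right { -9/64, -1/8, 0 } so simplest -19/128
RBBBRBBRR: Left { -1, -1/2, -1/4, -3/16, -5/32 }, Right { -19/128, -9/64, -1/8, 0 } so simplest -39/256
RBBBRBBRRB: Left { -1, -1/2, -1/4, -3/16, -5/32, -39/256 }, Right { -19/128, -9/64, -1/8, 0 } so simplest -77/512
RBBBRBBRRBR: Left { -1, -1/2, -1/4, -3/16, -5/32, -39/256 }, Right { -77/512, -19/128, -9/64, -1/8, 0 } so simplest -155/1024
RBBBRBBRRBRR: Left { -1, -1/2, -1/4, -3/16, -5/32, -39/256 }, Right { -155/1024, -77/512, -19/128, -9/64, -1/8, 0 } so simplest -311/2048
RBBBRBBRRBRRB: Left { -1, -1/2, -1/4, -3/16, -5/32, -39/256, -311/2048 }, Right { -155/1024, -77/512, -19/128, -9/64, -1/8, 0 } so simplest -621/4096
RBBBRBBRRBRRBB: Left { -1, -1/2, -1/4, -3/16, -5/32, -39/256, -311/2048, -621/4096 }, Right { -155/1024, -77/512, -19/128, -9/64, -1/8, 0 } so simplest -1241/8192

-1241/8192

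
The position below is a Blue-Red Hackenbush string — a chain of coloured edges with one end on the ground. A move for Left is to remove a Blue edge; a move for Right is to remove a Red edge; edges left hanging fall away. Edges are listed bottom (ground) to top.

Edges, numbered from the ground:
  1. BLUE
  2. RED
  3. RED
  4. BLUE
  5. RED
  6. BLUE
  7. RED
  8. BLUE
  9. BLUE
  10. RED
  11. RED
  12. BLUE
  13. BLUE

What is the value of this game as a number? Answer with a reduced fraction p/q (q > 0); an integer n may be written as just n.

Prefix values for BLUE RED RED BLUE RED BLUE RED BLUE BLUE RED RED BLUE BLUE via {L|R} + simplicity:
value_1 [B]  L=[0]  R=[none]  — 1
value_2 [BR]  L=[0]  R=[1]  — 1/2
value_3 [BRR]  L=[0]  R=[1/2 1]  — 1/4
value_4 [BRRB]  L=[0 1/4]  R=[1/2 1]  — 3/8
value_5 [BRRBR]  L=[0 1/4]  R=[3/8 1/2 1]  — 5/16
value_6 [BRRBRB]  L=[0 1/4 5/16]  R=[3/8 1/2 1]  — 11/32
value_7 [BRRBRBR]  L=[0 1/4 5/16]  R=[11/32 3/8 1/2 1]  — 21/64
value_8 [BRRBRBRB]  L=[0 1/4 5/16 21/64]  R=[11/32 3/8 1/2 1]  — 43/128
value_9 [BRRBRBRBB]  L=[0 1/4 5/16 21/64 43/128]  R=[11/32 3/8 1/2 1]  — 87/256
value_10 [BRRBRBRBBR]  L=[0 1/4 5/16 21/64 43/128]  R=[87/256 11/32 3/8 1/2 1]  — 173/512
value_11 [BRRBRBRBBRR]  L=[0 1/4 5/16 21/64 43/128]  R=[173/512 87/256 11/32 3/8 1/2 1]  — 345/1024
value_12 [BRRBRBRBBRRB]  L=[0 1/4 5/16 21/64 43/128 345/1024]  R=[173/512 87/256 11/32 3/8 1/2 1]  — 691/2048
value_13 [BRRBRBRBBRRBB]  L=[0 1/4 5/16 21/64 43/128 345/1024 691/2048]  R=[173/512 87/256 11/32 3/8 1/2 1]  — 1383/4096

1383/4096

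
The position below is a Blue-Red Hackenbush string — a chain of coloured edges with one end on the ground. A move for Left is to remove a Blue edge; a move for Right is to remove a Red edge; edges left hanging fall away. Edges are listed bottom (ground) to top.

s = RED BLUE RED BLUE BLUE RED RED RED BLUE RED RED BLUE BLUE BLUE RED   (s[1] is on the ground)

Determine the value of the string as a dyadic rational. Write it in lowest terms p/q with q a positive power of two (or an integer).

-10083/16384

edge 1 of 15 (RED): { ∅ | 0 } -> -1
edge 2 of 15 (BLUE): { -1 | 0 } -> -1/2
edge 3 of 15 (RED): { -1 | -1/2 0 } -> -3/4
edge 4 of 15 (BLUE): { -1 -3/4 | -1/2 0 } -> -5/8
edge 5 of 15 (BLUE): { -1 -3/4 -5/8 | -1/2 0 } -> -9/16
edge 6 of 15 (RED): { -1 -3/4 -5/8 | -9/16 -1/2 0 } -> -19/32
edge 7 of 15 (RED): { -1 -3/4 -5/8 | -19/32 -9/16 -1/2 0 } -> -39/64
edge 8 of 15 (RED): { -1 -3/4 -5/8 | -39/64 -19/32 -9/16 -1/2 0 } -> -79/128
edge 9 of 15 (BLUE): { -1 -3/4 -5/8 -79/128 | -39/64 -19/32 -9/16 -1/2 0 } -> -157/256
edge 10 of 15 (RED): { -1 -3/4 -5/8 -79/128 | -157/256 -39/64 -19/32 -9/16 -1/2 0 } -> -315/512
edge 11 of 15 (RED): { -1 -3/4 -5/8 -79/128 | -315/512 -157/256 -39/64 -19/32 -9/16 -1/2 0 } -> -631/1024
edge 12 of 15 (BLUE): { -1 -3/4 -5/8 -79/128 -631/1024 | -315/512 -157/256 -39/64 -19/32 -9/16 -1/2 0 } -> -1261/2048
edge 13 of 15 (BLUE): { -1 -3/4 -5/8 -79/128 -631/1024 -1261/2048 | -315/512 -157/256 -39/64 -19/32 -9/16 -1/2 0 } -> -2521/4096
edge 14 of 15 (BLUE): { -1 -3/4 -5/8 -79/128 -631/1024 -1261/2048 -2521/4096 | -315/512 -157/256 -39/64 -19/32 -9/16 -1/2 0 } -> -5041/8192
edge 15 of 15 (RED): { -1 -3/4 -5/8 -79/128 -631/1024 -1261/2048 -2521/4096 | -5041/8192 -315/512 -157/256 -39/64 -19/32 -9/16 -1/2 0 } -> -10083/16384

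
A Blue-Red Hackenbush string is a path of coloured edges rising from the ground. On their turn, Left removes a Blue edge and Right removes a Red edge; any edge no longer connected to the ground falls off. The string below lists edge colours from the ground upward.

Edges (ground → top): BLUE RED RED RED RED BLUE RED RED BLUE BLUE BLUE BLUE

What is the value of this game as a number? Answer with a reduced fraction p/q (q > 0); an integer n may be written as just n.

Recurse on prefixes of the 12-edge string BLUE RED RED RED RED BLUE RED RED BLUE BLUE BLUE BLUE:
B: Left { 0 }, Right { none } so simplest 1
BR: Left { 0 }, Right { 1 } so simplest 1/2
BRR: Left { 0 }, Right { 1/2,1 } so simplest 1/4
BRRR: Left { 0 }, Right { 1/4,1/2,1 } so simplest 1/8
BRRRR: Left { 0 }, Right { 1/8,1/4,1/2,1 } so simplest 1/16
BRRRRB: Left { 0,1/16 }, Right { 1/8,1/4,1/2,1 } so simplest 3/32
BRRRRBR: Left { 0,1/16 }, Right { 3/32,1/8,1/4,1/2,1 } so simplest 5/64
BRRRRBRR: Left { 0,1/16 }, Right { 5/64,3/32,1/8,1/4,1/2,1 } so simplest 9/128
BRRRRBRRB: Left { 0,1/16,9/128 }, Right { 5/64,3/32,1/8,1/4,1/2,1 } so simplest 19/256
BRRRRBRRBB: Left { 0,1/16,9/128,19/256 }, Right { 5/64,3/32,1/8,1/4,1/2,1 } so simplest 39/512
BRRRRBRRBBB: Left { 0,1/16,9/128,19/256,39/512 }, Right { 5/64,3/32,1/8,1/4,1/2,1 } so simplest 79/1024
BRRRRBRRBBBB: Left { 0,1/16,9/128,19/256,39/512,79/1024 }, Right { 5/64,3/32,1/8,1/4,1/2,1 } so simplest 159/2048

159/2048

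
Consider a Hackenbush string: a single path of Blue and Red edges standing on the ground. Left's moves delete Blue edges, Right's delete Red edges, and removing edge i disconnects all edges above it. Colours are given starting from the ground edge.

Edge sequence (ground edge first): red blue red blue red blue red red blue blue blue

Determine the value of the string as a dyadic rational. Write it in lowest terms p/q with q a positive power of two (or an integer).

G(r) = { (no moves) | 0 } = -1
G(rb) = { -1 | 0 } = -1/2
G(rbr) = { -1 | -1/2 0 } = -3/4
G(rbrb) = { -1 -3/4 | -1/2 0 } = -5/8
G(rbrbr) = { -1 -3/4 | -5/8 -1/2 0 } = -11/16
G(rbrbrb) = { -1 -3/4 -11/16 | -5/8 -1/2 0 } = -21/32
G(rbrbrbr) = { -1 -3/4 -11/16 | -21/32 -5/8 -1/2 0 } = -43/64
G(rbrbrbrr) = { -1 -3/4 -11/16 | -43/64 -21/32 -5/8 -1/2 0 } = -87/128
G(rbrbrbrrb) = { -1 -3/4 -11/16 -87/128 | -43/64 -21/32 -5/8 -1/2 0 } = -173/256
G(rbrbrbrrbb) = { -1 -3/4 -11/16 -87/128 -173/256 | -43/64 -21/32 -5/8 -1/2 0 } = -345/512
G(rbrbrbrrbbb) = { -1 -3/4 -11/16 -87/128 -173/256 -345/512 | -43/64 -21/32 -5/8 -1/2 0 } = -689/1024

-689/1024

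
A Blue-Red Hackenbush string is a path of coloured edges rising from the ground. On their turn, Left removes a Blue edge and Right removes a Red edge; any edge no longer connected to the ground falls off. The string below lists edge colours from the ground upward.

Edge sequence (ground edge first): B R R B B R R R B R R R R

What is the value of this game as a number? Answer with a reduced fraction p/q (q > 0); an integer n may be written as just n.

Build G(s[:k]) for k = 1..13, string s = B R R B B R R R B R R R R.
B: Left { 0 }, Right { ∅ } gives simplest 1
BR: Left { 0 }, Right { 1 } gives simplest 1/2
BRR: Left { 0 }, Right { 1/2 1 } gives simplest 1/4
BRRB: Left { 0 1/4 }, Right { 1/2 1 } gives simplest 3/8
BRRBB: Left { 0 1/4 3/8 }, Right { 1/2 1 } gives simplest 7/16
BRRBBR: Left { 0 1/4 3/8 }, Right { 7/16 1/2 1 } gives simplest 13/32
BRRBBRR: Left { 0 1/4 3/8 }, Right { 13/32 7/16 1/2 1 } gives simplest 25/64
BRRBBRRR: Left { 0 1/4 3/8 }, Right { 25/64 13/32 7/16 1/2 1 } gives simplest 49/128
BRRBBRRRB: Left { 0 1/4 3/8 49/128 }, Right { 25/64 13/32 7/16 1/2 1 } gives simplest 99/256
BRRBBRRRBR: Left { 0 1/4 3/8 49/128 }, Right { 99/256 25/64 13/32 7/16 1/2 1 } gives simplest 197/512
BRRBBRRRBRR: Left { 0 1/4 3/8 49/128 }, Right { 197/512 99/256 25/64 13/32 7/16 1/2 1 } gives simplest 393/1024
BRRBBRRRBRRR: Left { 0 1/4 3/8 49/128 }, Right { 393/1024 197/512 99/256 25/64 13/32 7/16 1/2 1 } gives simplest 785/2048
BRRBBRRRBRRRR: Left { 0 1/4 3/8 49/128 }, Right { 785/2048 393/1024 197/512 99/256 25/64 13/32 7/16 1/2 1 } gives simplest 1569/4096

1569/4096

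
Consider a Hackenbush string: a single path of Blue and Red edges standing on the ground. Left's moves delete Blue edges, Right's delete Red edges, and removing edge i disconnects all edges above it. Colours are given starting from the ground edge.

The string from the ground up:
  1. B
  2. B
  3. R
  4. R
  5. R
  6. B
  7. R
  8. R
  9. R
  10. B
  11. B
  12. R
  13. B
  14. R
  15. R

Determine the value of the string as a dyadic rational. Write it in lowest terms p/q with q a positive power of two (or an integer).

9321/8192

B: Left { 0 }, Right { (no moves) } so simplest 1
BB: Left { 0, 1 }, Right { (no moves) } so simplest 2
BBR: Left { 0, 1 }, Right { 2 } so simplest 3/2
BBRR: Left { 0, 1 }, Right { 3/2, 2 } so simplest 5/4
BBRRR: Left { 0, 1 }, Right { 5/4, 3/2, 2 } so simplest 9/8
BBRRRB: Left { 0, 1, 9/8 }, Right { 5/4, 3/2, 2 } so simplest 19/16
BBRRRBR: Left { 0, 1, 9/8 }, Right { 19/16, 5/4, 3/2, 2 } so simplest 37/32
BBRRRBRR: Left { 0, 1, 9/8 }, Right { 37/32, 19/16, 5/4, 3/2, 2 } so simplest 73/64
BBRRRBRRR: Left { 0, 1, 9/8 }, Right { 73/64, 37/32, 19/16, 5/4, 3/2, 2 } so simplest 145/128
BBRRRBRRRB: Left { 0, 1, 9/8, 145/128 }, Right { 73/64, 37/32, 19/16, 5/4, 3/2, 2 } so simplest 291/256
BBRRRBRRRBB: Left { 0, 1, 9/8, 145/128, 291/256 }, Right { 73/64, 37/32, 19/16, 5/4, 3/2, 2 } so simplest 583/512
BBRRRBRRRBBR: Left { 0, 1, 9/8, 145/128, 291/256 }, Right { 583/512, 73/64, 37/32, 19/16, 5/4, 3/2, 2 } so simplest 1165/1024
BBRRRBRRRBBRB: Left { 0, 1, 9/8, 145/128, 291/256, 1165/1024 }, Right { 583/512, 73/64, 37/32, 19/16, 5/4, 3/2, 2 } so simplest 2331/2048
BBRRRBRRRBBRBR: Left { 0, 1, 9/8, 145/128, 291/256, 1165/1024 }, Right { 2331/2048, 583/512, 73/64, 37/32, 19/16, 5/4, 3/2, 2 } so simplest 4661/4096
BBRRRBRRRBBRBRR: Left { 0, 1, 9/8, 145/128, 291/256, 1165/1024 }, Right { 4661/4096, 2331/2048, 583/512, 73/64, 37/32, 19/16, 5/4, 3/2, 2 } so simplest 9321/8192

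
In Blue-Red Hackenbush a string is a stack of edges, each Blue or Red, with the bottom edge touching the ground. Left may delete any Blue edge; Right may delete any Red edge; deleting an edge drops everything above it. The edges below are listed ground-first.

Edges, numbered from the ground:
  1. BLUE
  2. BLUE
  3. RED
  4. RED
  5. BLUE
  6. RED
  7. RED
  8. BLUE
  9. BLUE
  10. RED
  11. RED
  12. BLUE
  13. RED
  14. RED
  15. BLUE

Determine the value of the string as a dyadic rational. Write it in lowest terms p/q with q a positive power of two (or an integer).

10643/8192

edge 1 of 15 (BLUE): { 0 | ∅ } so 1
edge 2 of 15 (BLUE): { 0 1 | ∅ } so 2
edge 3 of 15 (RED): { 0 1 | 2 } so 3/2
edge 4 of 15 (RED): { 0 1 | 3/2 2 } so 5/4
edge 5 of 15 (BLUE): { 0 1 5/4 | 3/2 2 } so 11/8
edge 6 of 15 (RED): { 0 1 5/4 | 11/8 3/2 2 } so 21/16
edge 7 of 15 (RED): { 0 1 5/4 | 21/16 11/8 3/2 2 } so 41/32
edge 8 of 15 (BLUE): { 0 1 5/4 41/32 | 21/16 11/8 3/2 2 } so 83/64
edge 9 of 15 (BLUE): { 0 1 5/4 41/32 83/64 | 21/16 11/8 3/2 2 } so 167/128
edge 10 of 15 (RED): { 0 1 5/4 41/32 83/64 | 167/128 21/16 11/8 3/2 2 } so 333/256
edge 11 of 15 (RED): { 0 1 5/4 41/32 83/64 | 333/256 167/128 21/16 11/8 3/2 2 } so 665/512
edge 12 of 15 (BLUE): { 0 1 5/4 41/32 83/64 665/512 | 333/256 167/128 21/16 11/8 3/2 2 } so 1331/1024
edge 13 of 15 (RED): { 0 1 5/4 41/32 83/64 665/512 | 1331/1024 333/256 167/128 21/16 11/8 3/2 2 } so 2661/2048
edge 14 of 15 (RED): { 0 1 5/4 41/32 83/64 665/512 | 2661/2048 1331/1024 333/256 167/128 21/16 11/8 3/2 2 } so 5321/4096
edge 15 of 15 (BLUE): { 0 1 5/4 41/32 83/64 665/512 5321/4096 | 2661/2048 1331/1024 333/256 167/128 21/16 11/8 3/2 2 } so 10643/8192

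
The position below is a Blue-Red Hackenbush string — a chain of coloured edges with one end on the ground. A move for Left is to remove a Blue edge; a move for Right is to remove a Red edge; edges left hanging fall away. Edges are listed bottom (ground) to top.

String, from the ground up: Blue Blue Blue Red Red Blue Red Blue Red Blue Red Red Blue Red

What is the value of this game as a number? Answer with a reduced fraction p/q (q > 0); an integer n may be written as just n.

4773/2048

Prefix values for Blue Blue Blue Red Red Blue Red Blue Red Blue Red Red Blue Red via {L|R} + simplicity:
1 of 14 · B · max L 0 · min R +∞ → 1
2 of 14 · BB · max L 1 · min R +∞ → 2
3 of 14 · BBB · max L 2 · min R +∞ → 3
4 of 14 · BBBR · max L 2 · min R 3 → 5/2
5 of 14 · BBBRR · max L 2 · min R 5/2 → 9/4
6 of 14 · BBBRRB · max L 9/4 · min R 5/2 → 19/8
7 of 14 · BBBRRBR · max L 9/4 · min R 19/8 → 37/16
8 of 14 · BBBRRBRB · max L 37/16 · min R 19/8 → 75/32
9 of 14 · BBBRRBRBR · max L 37/16 · min R 75/32 → 149/64
10 of 14 · BBBRRBRBRB · max L 149/64 · min R 75/32 → 299/128
11 of 14 · BBBRRBRBRBR · max L 149/64 · min R 299/128 → 597/256
12 of 14 · BBBRRBRBRBRR · max L 149/64 · min R 597/256 → 1193/512
13 of 14 · BBBRRBRBRBRRB · max L 1193/512 · min R 597/256 → 2387/1024
14 of 14 · BBBRRBRBRBRRBR · max L 1193/512 · min R 2387/1024 → 4773/2048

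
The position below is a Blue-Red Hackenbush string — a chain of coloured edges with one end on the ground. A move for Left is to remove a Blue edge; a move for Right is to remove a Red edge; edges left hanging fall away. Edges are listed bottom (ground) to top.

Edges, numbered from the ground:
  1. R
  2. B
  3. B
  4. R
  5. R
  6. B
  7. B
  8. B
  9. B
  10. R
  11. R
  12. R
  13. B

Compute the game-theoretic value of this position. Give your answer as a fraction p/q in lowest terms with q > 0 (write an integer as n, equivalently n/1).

Recurse on prefixes of the 13-edge string R B B R R B B B B R R R B:
1 of 13 · R · max L −∞ · min R 0 — -1
2 of 13 · RB · max L -1 · min R 0 — -1/2
3 of 13 · RBB · max L -1/2 · min R 0 — -1/4
4 of 13 · RBBR · max L -1/2 · min R -1/4 — -3/8
5 of 13 · RBBRR · max L -1/2 · min R -3/8 — -7/16
6 of 13 · RBBRRB · max L -7/16 · min R -3/8 — -13/32
7 of 13 · RBBRRBB · max L -13/32 · min R -3/8 — -25/64
8 of 13 · RBBRRBBB · max L -25/64 · min R -3/8 — -49/128
9 of 13 · RBBRRBBBB · max L -49/128 · min R -3/8 — -97/256
10 of 13 · RBBRRBBBBR · max L -49/128 · min R -97/256 — -195/512
11 of 13 · RBBRRBBBBRR · max L -49/128 · min R -195/512 — -391/1024
12 of 13 · RBBRRBBBBRRR · max L -49/128 · min R -391/1024 — -783/2048
13 of 13 · RBBRRBBBBRRRB · max L -783/2048 · min R -391/1024 — -1565/4096

-1565/4096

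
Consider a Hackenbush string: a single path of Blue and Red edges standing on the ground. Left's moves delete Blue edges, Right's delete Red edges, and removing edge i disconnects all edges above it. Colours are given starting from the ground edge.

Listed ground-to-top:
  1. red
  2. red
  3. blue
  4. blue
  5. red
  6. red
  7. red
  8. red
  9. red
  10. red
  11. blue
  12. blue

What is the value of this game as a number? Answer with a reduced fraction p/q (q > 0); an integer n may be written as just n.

-1529/1024

G(r) = { ∅ | 0 } => -1
G(rr) = { ∅ | -1,0 } => -2
G(rrb) = { -2 | -1,0 } => -3/2
G(rrbb) = { -2,-3/2 | -1,0 } => -5/4
G(rrbbr) = { -2,-3/2 | -5/4,-1,0 } => -11/8
G(rrbbrr) = { -2,-3/2 | -11/8,-5/4,-1,0 } => -23/16
G(rrbbrrr) = { -2,-3/2 | -23/16,-11/8,-5/4,-1,0 } => -47/32
G(rrbbrrrr) = { -2,-3/2 | -47/32,-23/16,-11/8,-5/4,-1,0 } => -95/64
G(rrbbrrrrr) = { -2,-3/2 | -95/64,-47/32,-23/16,-11/8,-5/4,-1,0 } => -191/128
G(rrbbrrrrrr) = { -2,-3/2 | -191/128,-95/64,-47/32,-23/16,-11/8,-5/4,-1,0 } => -383/256
G(rrbbrrrrrrb) = { -2,-3/2,-383/256 | -191/128,-95/64,-47/32,-23/16,-11/8,-5/4,-1,0 } => -765/512
G(rrbbrrrrrrbb) = { -2,-3/2,-383/256,-765/512 | -191/128,-95/64,-47/32,-23/16,-11/8,-5/4,-1,0 } => -1529/1024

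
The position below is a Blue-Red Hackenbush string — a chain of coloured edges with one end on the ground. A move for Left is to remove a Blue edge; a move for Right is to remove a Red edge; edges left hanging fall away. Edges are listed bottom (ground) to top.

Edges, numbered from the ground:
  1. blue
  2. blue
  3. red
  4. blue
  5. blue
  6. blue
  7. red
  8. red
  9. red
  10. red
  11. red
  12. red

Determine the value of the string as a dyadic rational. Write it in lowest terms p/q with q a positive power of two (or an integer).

b: Left { 0 }, Right {  } = simplest 1
bb: Left { 0,1 }, Right {  } = simplest 2
bbr: Left { 0,1 }, Right { 2 } = simplest 3/2
bbrb: Left { 0,1,3/2 }, Right { 2 } = simplest 7/4
bbrbb: Left { 0,1,3/2,7/4 }, Right { 2 } = simplest 15/8
bbrbbb: Left { 0,1,3/2,7/4,15/8 }, Right { 2 } = simplest 31/16
bbrbbbr: Left { 0,1,3/2,7/4,15/8 }, Right { 31/16,2 } = simplest 61/32
bbrbbbrr: Left { 0,1,3/2,7/4,15/8 }, Right { 61/32,31/16,2 } = simplest 121/64
bbrbbbrrr: Left { 0,1,3/2,7/4,15/8 }, Right { 121/64,61/32,31/16,2 } = simplest 241/128
bbrbbbrrrr: Left { 0,1,3/2,7/4,15/8 }, Right { 241/128,121/64,61/32,31/16,2 } = simplest 481/256
bbrbbbrrrrr: Left { 0,1,3/2,7/4,15/8 }, Right { 481/256,241/128,121/64,61/32,31/16,2 } = simplest 961/512
bbrbbbrrrrrr: Left { 0,1,3/2,7/4,15/8 }, Right { 961/512,481/256,241/128,121/64,61/32,31/16,2 } = simplest 1921/1024

1921/1024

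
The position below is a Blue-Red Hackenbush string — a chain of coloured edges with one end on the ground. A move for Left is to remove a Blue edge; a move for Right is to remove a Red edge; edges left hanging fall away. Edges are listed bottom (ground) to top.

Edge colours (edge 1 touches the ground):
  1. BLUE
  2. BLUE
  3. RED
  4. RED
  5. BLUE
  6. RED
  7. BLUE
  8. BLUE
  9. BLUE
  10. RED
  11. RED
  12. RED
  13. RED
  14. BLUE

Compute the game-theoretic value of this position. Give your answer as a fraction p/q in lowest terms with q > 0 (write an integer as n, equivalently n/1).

5571/4096

Prefix values for BLUE BLUE RED RED BLUE RED BLUE BLUE BLUE RED RED RED RED BLUE via {L|R} + simplicity:
step 1: add BLUE to get B; options L={ 0 } R={ — } => 1
step 2: add BLUE to get BB; options L={ 0; 1 } R={ — } => 2
step 3: add RED to get BBR; options L={ 0; 1 } R={ 2 } => 3/2
step 4: add RED to get BBRR; options L={ 0; 1 } R={ 3/2; 2 } => 5/4
step 5: add BLUE to get BBRRB; options L={ 0; 1; 5/4 } R={ 3/2; 2 } => 11/8
step 6: add RED to get BBRRBR; options L={ 0; 1; 5/4 } R={ 11/8; 3/2; 2 } => 21/16
step 7: add BLUE to get BBRRBRB; options L={ 0; 1; 5/4; 21/16 } R={ 11/8; 3/2; 2 } => 43/32
step 8: add BLUE to get BBRRBRBB; options L={ 0; 1; 5/4; 21/16; 43/32 } R={ 11/8; 3/2; 2 } => 87/64
step 9: add BLUE to get BBRRBRBBB; options L={ 0; 1; 5/4; 21/16; 43/32; 87/64 } R={ 11/8; 3/2; 2 } => 175/128
step 10: add RED to get BBRRBRBBBR; options L={ 0; 1; 5/4; 21/16; 43/32; 87/64 } R={ 175/128; 11/8; 3/2; 2 } => 349/256
step 11: add RED to get BBRRBRBBBRR; options L={ 0; 1; 5/4; 21/16; 43/32; 87/64 } R={ 349/256; 175/128; 11/8; 3/2; 2 } => 697/512
step 12: add RED to get BBRRBRBBBRRR; options L={ 0; 1; 5/4; 21/16; 43/32; 87/64 } R={ 697/512; 349/256; 175/128; 11/8; 3/2; 2 } => 1393/1024
step 13: add RED to get BBRRBRBBBRRRR; options L={ 0; 1; 5/4; 21/16; 43/32; 87/64 } R={ 1393/1024; 697/512; 349/256; 175/128; 11/8; 3/2; 2 } => 2785/2048
step 14: add BLUE to get BBRRBRBBBRRRRB; options L={ 0; 1; 5/4; 21/16; 43/32; 87/64; 2785/2048 } R={ 1393/1024; 697/512; 349/256; 175/128; 11/8; 3/2; 2 } => 5571/4096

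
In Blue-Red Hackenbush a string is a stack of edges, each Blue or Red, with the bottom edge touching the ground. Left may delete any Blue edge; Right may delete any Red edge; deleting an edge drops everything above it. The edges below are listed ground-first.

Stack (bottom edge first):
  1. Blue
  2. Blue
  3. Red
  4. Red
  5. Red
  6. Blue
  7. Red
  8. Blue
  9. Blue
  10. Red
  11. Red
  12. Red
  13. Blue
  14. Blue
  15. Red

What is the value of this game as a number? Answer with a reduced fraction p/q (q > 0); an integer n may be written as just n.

Build g(s[:k]) for k = 1..15, string s = Blue Blue Red Red Red Blue Red Blue Blue Red Red Red Blue Blue Red.
edge 1 of 15 (Blue): { 0 |  } → 1
edge 2 of 15 (Blue): { 0, 1 |  } → 2
edge 3 of 15 (Red): { 0, 1 | 2 } → 3/2
edge 4 of 15 (Red): { 0, 1 | 3/2, 2 } → 5/4
edge 5 of 15 (Red): { 0, 1 | 5/4, 3/2, 2 } → 9/8
edge 6 of 15 (Blue): { 0, 1, 9/8 | 5/4, 3/2, 2 } → 19/16
edge 7 of 15 (Red): { 0, 1, 9/8 | 19/16, 5/4, 3/2, 2 } → 37/32
edge 8 of 15 (Blue): { 0, 1, 9/8, 37/32 | 19/16, 5/4, 3/2, 2 } → 75/64
edge 9 of 15 (Blue): { 0, 1, 9/8, 37/32, 75/64 | 19/16, 5/4, 3/2, 2 } → 151/128
edge 10 of 15 (Red): { 0, 1, 9/8, 37/32, 75/64 | 151/128, 19/16, 5/4, 3/2, 2 } → 301/256
edge 11 of 15 (Red): { 0, 1, 9/8, 37/32, 75/64 | 301/256, 151/128, 19/16, 5/4, 3/2, 2 } → 601/512
edge 12 of 15 (Red): { 0, 1, 9/8, 37/32, 75/64 | 601/512, 301/256, 151/128, 19/16, 5/4, 3/2, 2 } → 1201/1024
edge 13 of 15 (Blue): { 0, 1, 9/8, 37/32, 75/64, 1201/1024 | 601/512, 301/256, 151/128, 19/16, 5/4, 3/2, 2 } → 2403/2048
edge 14 of 15 (Blue): { 0, 1, 9/8, 37/32, 75/64, 1201/1024, 2403/2048 | 601/512, 301/256, 151/128, 19/16, 5/4, 3/2, 2 } → 4807/4096
edge 15 of 15 (Red): { 0, 1, 9/8, 37/32, 75/64, 1201/1024, 2403/2048 | 4807/4096, 601/512, 301/256, 151/128, 19/16, 5/4, 3/2, 2 } → 9613/8192

9613/8192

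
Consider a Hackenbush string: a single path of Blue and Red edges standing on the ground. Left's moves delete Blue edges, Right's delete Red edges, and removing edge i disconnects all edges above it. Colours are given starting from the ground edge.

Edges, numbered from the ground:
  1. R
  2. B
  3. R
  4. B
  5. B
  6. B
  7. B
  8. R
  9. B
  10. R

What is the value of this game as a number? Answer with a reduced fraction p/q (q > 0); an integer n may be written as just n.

-267/512

Build g(s[:k]) for k = 1..10, string s = R B R B B B B R B R.
step 1: add R to get R; options L={ (no moves) } R={ 0 } -> -1
step 2: add B to get RB; options L={ -1 } R={ 0 } -> -1/2
step 3: add R to get RBR; options L={ -1 } R={ -1/2,0 } -> -3/4
step 4: add B to get RBRB; options L={ -1,-3/4 } R={ -1/2,0 } -> -5/8
step 5: add B to get RBRBB; options L={ -1,-3/4,-5/8 } R={ -1/2,0 } -> -9/16
step 6: add B to get RBRBBB; options L={ -1,-3/4,-5/8,-9/16 } R={ -1/2,0 } -> -17/32
step 7: add B to get RBRBBBB; options L={ -1,-3/4,-5/8,-9/16,-17/32 } R={ -1/2,0 } -> -33/64
step 8: add R to get RBRBBBBR; options L={ -1,-3/4,-5/8,-9/16,-17/32 } R={ -33/64,-1/2,0 } -> -67/128
step 9: add B to get RBRBBBBRB; options L={ -1,-3/4,-5/8,-9/16,-17/32,-67/128 } R={ -33/64,-1/2,0 } -> -133/256
step 10: add R to get RBRBBBBRBR; options L={ -1,-3/4,-5/8,-9/16,-17/32,-67/128 } R={ -133/256,-33/64,-1/2,0 } -> -267/512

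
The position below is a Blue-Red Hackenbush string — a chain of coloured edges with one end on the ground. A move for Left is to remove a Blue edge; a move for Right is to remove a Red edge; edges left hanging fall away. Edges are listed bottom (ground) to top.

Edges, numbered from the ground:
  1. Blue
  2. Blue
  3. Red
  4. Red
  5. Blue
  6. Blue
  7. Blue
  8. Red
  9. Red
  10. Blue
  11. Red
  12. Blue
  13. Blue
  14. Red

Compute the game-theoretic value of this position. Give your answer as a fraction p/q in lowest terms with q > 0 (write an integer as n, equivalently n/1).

5933/4096

value_1 [B]  L=[0]  R=[·]  = 1
value_2 [BB]  L=[0; 1]  R=[·]  = 2
value_3 [BBR]  L=[0; 1]  R=[2]  = 3/2
value_4 [BBRR]  L=[0; 1]  R=[3/2; 2]  = 5/4
value_5 [BBRRB]  L=[0; 1; 5/4]  R=[3/2; 2]  = 11/8
value_6 [BBRRBB]  L=[0; 1; 5/4; 11/8]  R=[3/2; 2]  = 23/16
value_7 [BBRRBBB]  L=[0; 1; 5/4; 11/8; 23/16]  R=[3/2; 2]  = 47/32
value_8 [BBRRBBBR]  L=[0; 1; 5/4; 11/8; 23/16]  R=[47/32; 3/2; 2]  = 93/64
value_9 [BBRRBBBRR]  L=[0; 1; 5/4; 11/8; 23/16]  R=[93/64; 47/32; 3/2; 2]  = 185/128
value_10 [BBRRBBBRRB]  L=[0; 1; 5/4; 11/8; 23/16; 185/128]  R=[93/64; 47/32; 3/2; 2]  = 371/256
value_11 [BBRRBBBRRBR]  L=[0; 1; 5/4; 11/8; 23/16; 185/128]  R=[371/256; 93/64; 47/32; 3/2; 2]  = 741/512
value_12 [BBRRBBBRRBRB]  L=[0; 1; 5/4; 11/8; 23/16; 185/128; 741/512]  R=[371/256; 93/64; 47/32; 3/2; 2]  = 1483/1024
value_13 [BBRRBBBRRBRBB]  L=[0; 1; 5/4; 11/8; 23/16; 185/128; 741/512; 1483/1024]  R=[371/256; 93/64; 47/32; 3/2; 2]  = 2967/2048
value_14 [BBRRBBBRRBRBBR]  L=[0; 1; 5/4; 11/8; 23/16; 185/128; 741/512; 1483/1024]  R=[2967/2048; 371/256; 93/64; 47/32; 3/2; 2]  = 5933/4096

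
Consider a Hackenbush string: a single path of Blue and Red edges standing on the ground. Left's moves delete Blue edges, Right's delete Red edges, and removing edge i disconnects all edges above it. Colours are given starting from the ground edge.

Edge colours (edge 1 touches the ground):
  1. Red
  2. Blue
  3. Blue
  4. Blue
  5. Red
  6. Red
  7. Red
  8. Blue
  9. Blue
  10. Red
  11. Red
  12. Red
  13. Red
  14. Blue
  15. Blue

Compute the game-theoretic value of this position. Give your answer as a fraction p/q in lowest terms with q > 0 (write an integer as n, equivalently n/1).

-3705/16384

Recurse on prefixes of the 15-edge string Red Blue Blue Blue Red Red Red Blue Blue Red Red Red Red Blue Blue:
step 1: add Red to get R; options L={ none } R={ 0 } = -1
step 2: add Blue to get RB; options L={ -1 } R={ 0 } = -1/2
step 3: add Blue to get RBB; options L={ -1 -1/2 } R={ 0 } = -1/4
step 4: add Blue to get RBBB; options L={ -1 -1/2 -1/4 } R={ 0 } = -1/8
step 5: add Red to get RBBBR; options L={ -1 -1/2 -1/4 } R={ -1/8 0 } = -3/16
step 6: add Red to get RBBBRR; options L={ -1 -1/2 -1/4 } R={ -3/16 -1/8 0 } = -7/32
step 7: add Red to get RBBBRRR; options L={ -1 -1/2 -1/4 } R={ -7/32 -3/16 -1/8 0 } = -15/64
step 8: add Blue to get RBBBRRRB; options L={ -1 -1/2 -1/4 -15/64 } R={ -7/32 -3/16 -1/8 0 } = -29/128
step 9: add Blue to get RBBBRRRBB; options L={ -1 -1/2 -1/4 -15/64 -29/128 } R={ -7/32 -3/16 -1/8 0 } = -57/256
step 10: add Red to get RBBBRRRBBR; options L={ -1 -1/2 -1/4 -15/64 -29/128 } R={ -57/256 -7/32 -3/16 -1/8 0 } = -115/512
step 11: add Red to get RBBBRRRBBRR; options L={ -1 -1/2 -1/4 -15/64 -29/128 } R={ -115/512 -57/256 -7/32 -3/16 -1/8 0 } = -231/1024
step 12: add Red to get RBBBRRRBBRRR; options L={ -1 -1/2 -1/4 -15/64 -29/128 } R={ -231/1024 -115/512 -57/256 -7/32 -3/16 -1/8 0 } = -463/2048
step 13: add Red to get RBBBRRRBBRRRR; options L={ -1 -1/2 -1/4 -15/64 -29/128 } R={ -463/2048 -231/1024 -115/512 -57/256 -7/32 -3/16 -1/8 0 } = -927/4096
step 14: add Blue to get RBBBRRRBBRRRRB; options L={ -1 -1/2 -1/4 -15/64 -29/128 -927/4096 } R={ -463/2048 -231/1024 -115/512 -57/256 -7/32 -3/16 -1/8 0 } = -1853/8192
step 15: add Blue to get RBBBRRRBBRRRRBB; options L={ -1 -1/2 -1/4 -15/64 -29/128 -927/4096 -1853/8192 } R={ -463/2048 -231/1024 -115/512 -57/256 -7/32 -3/16 -1/8 0 } = -3705/16384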